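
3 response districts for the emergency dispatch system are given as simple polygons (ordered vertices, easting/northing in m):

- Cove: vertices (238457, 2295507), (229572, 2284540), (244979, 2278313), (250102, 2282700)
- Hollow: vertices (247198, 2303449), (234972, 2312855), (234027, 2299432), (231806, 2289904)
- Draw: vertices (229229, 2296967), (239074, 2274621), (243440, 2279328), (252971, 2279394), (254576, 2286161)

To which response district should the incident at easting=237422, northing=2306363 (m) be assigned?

Hollow

Cast a ray rightward from (237422, 2306363). For each polygon, the edges (by vertex number in listed order) whose endpoints lie on opposite sides of northing = 2306363, where each meets that height, and whether that is right or left of the point:
Cove: no edge straddles that height → 0 crossings.
Hollow: 1–2 at easting≈243410.4 (right), 2–3 at easting≈234515.0 (left) → 1 crossing.
Draw: no edge straddles that height → 0 crossings.
Only Hollow has an odd count, so the point is inside Hollow.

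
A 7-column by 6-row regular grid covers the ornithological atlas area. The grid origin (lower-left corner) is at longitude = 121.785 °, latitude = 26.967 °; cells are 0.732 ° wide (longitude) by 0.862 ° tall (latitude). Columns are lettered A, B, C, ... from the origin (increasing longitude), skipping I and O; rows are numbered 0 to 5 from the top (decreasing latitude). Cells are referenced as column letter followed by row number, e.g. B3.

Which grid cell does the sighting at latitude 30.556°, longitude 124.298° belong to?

Column index: ⌊(124.298 − 121.785) / 0.732⌋ = ⌊3.433⌋ = 3 → column D
Row offset from origin: ⌊(30.556 − 26.967) / 0.862⌋ = ⌊4.164⌋ = 4 → row 1 (counted from top)

D1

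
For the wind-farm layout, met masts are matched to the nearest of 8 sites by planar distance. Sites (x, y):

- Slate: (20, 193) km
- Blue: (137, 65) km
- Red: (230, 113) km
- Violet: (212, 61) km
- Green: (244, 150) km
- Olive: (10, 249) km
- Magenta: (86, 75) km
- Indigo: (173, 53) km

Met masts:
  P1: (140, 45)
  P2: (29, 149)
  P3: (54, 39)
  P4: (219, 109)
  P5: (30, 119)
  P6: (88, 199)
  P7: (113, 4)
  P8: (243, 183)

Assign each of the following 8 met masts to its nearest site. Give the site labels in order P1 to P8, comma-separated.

P1 → Blue (d²=409.00)
P2 → Slate (d²=2017.00)
P3 → Magenta (d²=2320.00)
P4 → Red (d²=137.00)
P5 → Magenta (d²=5072.00)
P6 → Slate (d²=4660.00)
P7 → Blue (d²=4297.00)
P8 → Green (d²=1090.00)

Blue, Slate, Magenta, Red, Magenta, Slate, Blue, Green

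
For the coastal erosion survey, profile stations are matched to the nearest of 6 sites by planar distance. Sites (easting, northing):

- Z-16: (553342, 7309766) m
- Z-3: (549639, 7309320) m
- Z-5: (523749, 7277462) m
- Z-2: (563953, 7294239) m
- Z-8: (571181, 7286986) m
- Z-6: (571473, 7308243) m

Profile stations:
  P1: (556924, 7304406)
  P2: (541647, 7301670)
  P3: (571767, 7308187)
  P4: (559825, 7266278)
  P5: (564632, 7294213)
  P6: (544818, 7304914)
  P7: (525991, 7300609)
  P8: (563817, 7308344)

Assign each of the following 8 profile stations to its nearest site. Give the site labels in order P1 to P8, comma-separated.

P1 → Z-16 (d²=41560324.00)
P2 → Z-3 (d²=122394564.00)
P3 → Z-6 (d²=89572.00)
P4 → Z-8 (d²=557780000.00)
P5 → Z-2 (d²=461717.00)
P6 → Z-3 (d²=42654877.00)
P7 → Z-5 (d²=540810173.00)
P8 → Z-6 (d²=58624537.00)

Z-16, Z-3, Z-6, Z-8, Z-2, Z-3, Z-5, Z-6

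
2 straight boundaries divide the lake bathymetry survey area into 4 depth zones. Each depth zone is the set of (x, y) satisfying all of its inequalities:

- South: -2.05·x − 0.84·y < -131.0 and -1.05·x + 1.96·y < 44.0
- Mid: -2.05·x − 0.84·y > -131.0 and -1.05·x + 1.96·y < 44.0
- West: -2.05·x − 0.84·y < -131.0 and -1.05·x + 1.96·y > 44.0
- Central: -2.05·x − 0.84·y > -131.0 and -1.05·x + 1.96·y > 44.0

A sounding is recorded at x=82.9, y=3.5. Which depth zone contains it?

South

-2.05·82.9 − 0.84·3.5 = -172.885, which is < -131.0
-1.05·82.9 + 1.96·3.5 = -80.185, which is < 44.0
This sign pattern matches South.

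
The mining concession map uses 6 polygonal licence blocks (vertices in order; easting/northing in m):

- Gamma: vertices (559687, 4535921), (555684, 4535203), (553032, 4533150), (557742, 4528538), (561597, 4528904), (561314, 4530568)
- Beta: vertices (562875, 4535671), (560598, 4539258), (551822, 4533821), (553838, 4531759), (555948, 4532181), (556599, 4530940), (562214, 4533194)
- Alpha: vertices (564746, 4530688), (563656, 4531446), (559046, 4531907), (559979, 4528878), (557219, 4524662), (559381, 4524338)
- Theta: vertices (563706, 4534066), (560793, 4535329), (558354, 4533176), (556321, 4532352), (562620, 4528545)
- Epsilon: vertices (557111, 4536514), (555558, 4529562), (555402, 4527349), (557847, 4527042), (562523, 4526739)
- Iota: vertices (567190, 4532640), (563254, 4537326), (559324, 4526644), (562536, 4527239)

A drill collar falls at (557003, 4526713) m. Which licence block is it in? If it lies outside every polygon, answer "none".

Cast a ray rightward from (557003, 4526713). For each polygon, the edges (by vertex number in listed order) whose endpoints lie on opposite sides of northing = 4526713, where each meets that height, and whether that is right or left of the point:
Gamma: no edge straddles that height → 0 crossings.
Beta: no edge straddles that height → 0 crossings.
Alpha: 4–5 at easting≈558561.7 (right), 6–1 at easting≈561387.6 (right) → 2 crossings.
Theta: no edge straddles that height → 0 crossings.
Epsilon: no edge straddles that height → 0 crossings.
Iota: 2–3 at easting≈559349.4 (right), 3–4 at easting≈559696.5 (right) → 2 crossings.
All counts are even, so the point lies outside every listed polygon.

none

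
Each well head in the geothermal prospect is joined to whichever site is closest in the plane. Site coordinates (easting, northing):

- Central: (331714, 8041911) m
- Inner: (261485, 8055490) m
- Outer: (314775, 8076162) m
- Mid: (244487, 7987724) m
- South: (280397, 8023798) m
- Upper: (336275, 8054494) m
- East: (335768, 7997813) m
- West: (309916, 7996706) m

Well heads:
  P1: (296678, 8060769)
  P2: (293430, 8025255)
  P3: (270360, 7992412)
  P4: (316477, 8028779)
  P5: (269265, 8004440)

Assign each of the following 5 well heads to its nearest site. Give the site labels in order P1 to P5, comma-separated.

P1 → Outer (d²=564445858.00)
P2 → South (d²=171981938.00)
P3 → Mid (d²=691389473.00)
P4 → Central (d²=404615593.00)
P5 → South (d²=498653588.00)

Outer, South, Mid, Central, South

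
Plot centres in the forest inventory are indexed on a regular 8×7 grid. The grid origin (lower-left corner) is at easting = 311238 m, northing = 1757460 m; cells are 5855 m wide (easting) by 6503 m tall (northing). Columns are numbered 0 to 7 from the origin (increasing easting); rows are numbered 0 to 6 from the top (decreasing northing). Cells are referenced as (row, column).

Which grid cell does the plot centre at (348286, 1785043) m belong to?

Column index: ⌊(348286 − 311238) / 5855⌋ = ⌊6.328⌋ = 6
Row offset from origin: ⌊(1785043 − 1757460) / 6503⌋ = ⌊4.242⌋ = 4 → row 2 (counted from top)

(2, 6)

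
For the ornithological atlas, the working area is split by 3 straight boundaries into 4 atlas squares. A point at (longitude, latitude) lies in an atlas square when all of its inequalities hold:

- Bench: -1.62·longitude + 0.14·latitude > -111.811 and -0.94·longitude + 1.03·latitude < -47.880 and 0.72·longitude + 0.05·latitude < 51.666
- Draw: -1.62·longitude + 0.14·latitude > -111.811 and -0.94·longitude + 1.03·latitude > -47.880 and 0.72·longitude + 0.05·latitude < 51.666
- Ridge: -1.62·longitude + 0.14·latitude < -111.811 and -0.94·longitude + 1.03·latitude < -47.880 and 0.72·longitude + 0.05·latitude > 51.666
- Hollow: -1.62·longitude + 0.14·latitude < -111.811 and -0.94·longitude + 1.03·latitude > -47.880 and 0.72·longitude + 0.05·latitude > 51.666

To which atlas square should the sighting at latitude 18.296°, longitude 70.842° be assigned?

-1.62·70.842 + 0.14·18.296 = -112.203, which is < -111.811
-0.94·70.842 + 1.03·18.296 = -47.747, which is > -47.880
0.72·70.842 + 0.05·18.296 = 51.921, which is > 51.666
This sign pattern matches Hollow.

Hollow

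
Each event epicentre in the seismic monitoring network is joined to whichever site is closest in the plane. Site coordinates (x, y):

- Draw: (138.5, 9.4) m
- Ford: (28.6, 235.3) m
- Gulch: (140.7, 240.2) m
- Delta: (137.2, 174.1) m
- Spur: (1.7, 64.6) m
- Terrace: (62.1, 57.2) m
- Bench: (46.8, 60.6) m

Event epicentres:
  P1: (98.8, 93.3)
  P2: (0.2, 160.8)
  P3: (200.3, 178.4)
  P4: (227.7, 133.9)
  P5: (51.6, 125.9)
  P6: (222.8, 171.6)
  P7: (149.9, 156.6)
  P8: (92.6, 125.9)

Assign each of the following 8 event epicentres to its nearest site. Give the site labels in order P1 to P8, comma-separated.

Terrace, Ford, Delta, Delta, Bench, Delta, Delta, Delta

P1 → Terrace (d²=2650.10)
P2 → Ford (d²=6356.81)
P3 → Delta (d²=4000.10)
P4 → Delta (d²=9806.29)
P5 → Bench (d²=4287.13)
P6 → Delta (d²=7333.61)
P7 → Delta (d²=467.54)
P8 → Delta (d²=4312.40)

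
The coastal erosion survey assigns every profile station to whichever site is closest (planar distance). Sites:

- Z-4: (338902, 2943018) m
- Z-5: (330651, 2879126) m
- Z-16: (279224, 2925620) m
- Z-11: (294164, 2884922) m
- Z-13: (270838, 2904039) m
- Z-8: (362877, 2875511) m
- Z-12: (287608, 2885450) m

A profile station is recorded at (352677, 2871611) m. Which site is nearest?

Z-8

Squared distances to each site:
Z-4: 5288710274.000; Z-5: 541619901.000; Z-16: 8312315290.000; Z-11: 3600953890.000; Z-13: 7749197105.000; Z-8: 119250000.000; Z-12: 4425492682.000.
Minimum at Z-8.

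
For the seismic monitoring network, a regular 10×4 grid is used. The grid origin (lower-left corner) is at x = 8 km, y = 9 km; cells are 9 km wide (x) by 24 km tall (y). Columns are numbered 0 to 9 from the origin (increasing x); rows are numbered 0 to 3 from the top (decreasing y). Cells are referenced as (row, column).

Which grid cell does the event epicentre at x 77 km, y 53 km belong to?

(2, 7)

Column index: ⌊(77 − 8) / 9⌋ = ⌊7.667⌋ = 7
Row offset from origin: ⌊(53 − 9) / 24⌋ = ⌊1.833⌋ = 1 → row 2 (counted from top)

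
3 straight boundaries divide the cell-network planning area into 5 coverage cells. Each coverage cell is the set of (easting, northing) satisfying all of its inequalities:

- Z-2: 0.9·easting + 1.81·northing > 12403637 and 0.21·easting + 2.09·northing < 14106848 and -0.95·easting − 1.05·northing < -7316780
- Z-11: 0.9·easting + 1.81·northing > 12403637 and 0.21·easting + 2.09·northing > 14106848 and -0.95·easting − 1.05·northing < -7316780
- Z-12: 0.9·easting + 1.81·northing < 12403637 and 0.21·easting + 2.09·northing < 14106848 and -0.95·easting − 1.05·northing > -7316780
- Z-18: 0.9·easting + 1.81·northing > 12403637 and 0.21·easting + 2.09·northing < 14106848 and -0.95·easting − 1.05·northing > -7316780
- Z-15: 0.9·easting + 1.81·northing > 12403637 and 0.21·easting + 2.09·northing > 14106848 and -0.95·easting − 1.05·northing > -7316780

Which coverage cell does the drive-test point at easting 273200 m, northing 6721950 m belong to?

0.9·273200 + 1.81·6721950 = 12412609.500, which is > 12403637
0.21·273200 + 2.09·6721950 = 14106247.500, which is < 14106848
-0.95·273200 − 1.05·6721950 = -7317587.500, which is < -7316780
This sign pattern matches Z-2.

Z-2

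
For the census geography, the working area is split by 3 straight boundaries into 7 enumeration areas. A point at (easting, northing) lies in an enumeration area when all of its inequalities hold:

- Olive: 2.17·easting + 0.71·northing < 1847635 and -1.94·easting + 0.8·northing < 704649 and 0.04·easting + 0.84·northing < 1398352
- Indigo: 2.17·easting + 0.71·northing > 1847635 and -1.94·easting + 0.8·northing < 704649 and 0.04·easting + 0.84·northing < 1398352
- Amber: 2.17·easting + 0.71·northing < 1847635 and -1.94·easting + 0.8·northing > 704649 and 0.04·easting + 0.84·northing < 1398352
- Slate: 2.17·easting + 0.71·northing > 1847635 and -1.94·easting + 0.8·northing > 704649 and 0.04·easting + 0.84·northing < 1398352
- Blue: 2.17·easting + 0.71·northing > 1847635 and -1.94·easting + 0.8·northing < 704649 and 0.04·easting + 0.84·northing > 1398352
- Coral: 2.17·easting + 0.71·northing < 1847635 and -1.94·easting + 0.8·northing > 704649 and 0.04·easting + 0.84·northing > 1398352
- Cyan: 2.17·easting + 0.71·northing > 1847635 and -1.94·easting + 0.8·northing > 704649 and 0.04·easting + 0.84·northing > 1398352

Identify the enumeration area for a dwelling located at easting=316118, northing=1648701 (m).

Slate

2.17·316118 + 0.71·1648701 = 1856553.770, which is > 1847635
-1.94·316118 + 0.8·1648701 = 705691.880, which is > 704649
0.04·316118 + 0.84·1648701 = 1397553.560, which is < 1398352
This sign pattern matches Slate.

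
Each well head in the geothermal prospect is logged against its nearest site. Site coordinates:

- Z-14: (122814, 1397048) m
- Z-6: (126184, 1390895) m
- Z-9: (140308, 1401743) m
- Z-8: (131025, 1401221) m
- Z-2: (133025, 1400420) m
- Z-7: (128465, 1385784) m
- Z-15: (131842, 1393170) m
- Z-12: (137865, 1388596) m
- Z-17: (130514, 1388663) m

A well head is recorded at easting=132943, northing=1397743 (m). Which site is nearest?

Z-2

Squared distances to each site:
Z-14: 103079666.000; Z-6: 92579185.000; Z-9: 70243225.000; Z-8: 15775208.000; Z-2: 7173053.000; Z-7: 163070165.000; Z-15: 22124530.000; Z-12: 107893693.000; Z-17: 88346441.000.
Minimum at Z-2.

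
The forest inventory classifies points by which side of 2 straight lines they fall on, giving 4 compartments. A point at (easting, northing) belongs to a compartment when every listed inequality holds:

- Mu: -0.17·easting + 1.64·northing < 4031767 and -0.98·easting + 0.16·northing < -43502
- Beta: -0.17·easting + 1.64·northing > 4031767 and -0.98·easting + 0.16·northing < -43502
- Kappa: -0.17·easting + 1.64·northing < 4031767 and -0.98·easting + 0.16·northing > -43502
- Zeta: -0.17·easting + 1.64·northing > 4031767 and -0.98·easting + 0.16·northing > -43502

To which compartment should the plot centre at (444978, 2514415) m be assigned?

-0.17·444978 + 1.64·2514415 = 4047994.340, which is > 4031767
-0.98·444978 + 0.16·2514415 = -33772.040, which is > -43502
This sign pattern matches Zeta.

Zeta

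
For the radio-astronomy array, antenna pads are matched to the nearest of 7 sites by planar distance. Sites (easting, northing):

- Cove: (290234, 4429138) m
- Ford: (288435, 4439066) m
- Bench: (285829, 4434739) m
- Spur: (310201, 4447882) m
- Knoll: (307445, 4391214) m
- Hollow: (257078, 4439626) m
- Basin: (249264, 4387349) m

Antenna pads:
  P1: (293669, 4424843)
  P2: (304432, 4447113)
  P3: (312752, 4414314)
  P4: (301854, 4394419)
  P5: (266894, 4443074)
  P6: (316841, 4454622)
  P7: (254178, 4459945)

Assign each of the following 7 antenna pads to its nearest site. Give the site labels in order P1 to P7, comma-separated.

P1 → Cove (d²=30246250.00)
P2 → Spur (d²=33872722.00)
P3 → Knoll (d²=561774249.00)
P4 → Knoll (d²=41531306.00)
P5 → Hollow (d²=108242560.00)
P6 → Spur (d²=89517200.00)
P7 → Hollow (d²=421271761.00)

Cove, Spur, Knoll, Knoll, Hollow, Spur, Hollow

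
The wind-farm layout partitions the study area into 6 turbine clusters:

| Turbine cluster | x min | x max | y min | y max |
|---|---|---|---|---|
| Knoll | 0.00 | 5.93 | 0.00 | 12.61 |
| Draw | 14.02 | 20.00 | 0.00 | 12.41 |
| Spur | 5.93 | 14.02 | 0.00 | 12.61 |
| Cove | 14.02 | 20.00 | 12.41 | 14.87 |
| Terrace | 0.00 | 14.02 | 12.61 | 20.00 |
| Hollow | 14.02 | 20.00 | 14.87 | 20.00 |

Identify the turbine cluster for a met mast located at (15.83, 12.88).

The point has x = 15.83 and y = 12.88.
Only Cove satisfies 14.02 ≤ x ≤ 20.00 and 12.41 ≤ y ≤ 14.87.

Cove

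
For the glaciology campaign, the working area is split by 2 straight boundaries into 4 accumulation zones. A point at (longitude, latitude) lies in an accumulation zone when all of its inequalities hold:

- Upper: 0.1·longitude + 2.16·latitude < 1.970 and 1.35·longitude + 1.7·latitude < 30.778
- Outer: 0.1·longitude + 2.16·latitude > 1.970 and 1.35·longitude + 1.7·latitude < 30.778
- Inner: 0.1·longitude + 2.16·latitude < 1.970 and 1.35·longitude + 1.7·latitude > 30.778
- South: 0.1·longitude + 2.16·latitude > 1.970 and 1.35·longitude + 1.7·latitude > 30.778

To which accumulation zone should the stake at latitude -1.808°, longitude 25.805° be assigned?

0.1·25.805 + 2.16·-1.808 = -1.325, which is < 1.970
1.35·25.805 + 1.7·-1.808 = 31.763, which is > 30.778
This sign pattern matches Inner.

Inner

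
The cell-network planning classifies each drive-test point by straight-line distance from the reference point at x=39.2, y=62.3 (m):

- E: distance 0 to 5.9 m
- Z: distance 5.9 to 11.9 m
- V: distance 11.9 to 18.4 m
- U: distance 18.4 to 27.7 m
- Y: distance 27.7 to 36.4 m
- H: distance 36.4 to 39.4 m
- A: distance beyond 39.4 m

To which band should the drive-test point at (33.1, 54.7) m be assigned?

Distance = √((33.1−39.2)² + (54.7−62.3)²) = √(37.210 + 57.760) = 9.745 m.
5.9 ≤ 9.745 < 11.9 → Z.

Z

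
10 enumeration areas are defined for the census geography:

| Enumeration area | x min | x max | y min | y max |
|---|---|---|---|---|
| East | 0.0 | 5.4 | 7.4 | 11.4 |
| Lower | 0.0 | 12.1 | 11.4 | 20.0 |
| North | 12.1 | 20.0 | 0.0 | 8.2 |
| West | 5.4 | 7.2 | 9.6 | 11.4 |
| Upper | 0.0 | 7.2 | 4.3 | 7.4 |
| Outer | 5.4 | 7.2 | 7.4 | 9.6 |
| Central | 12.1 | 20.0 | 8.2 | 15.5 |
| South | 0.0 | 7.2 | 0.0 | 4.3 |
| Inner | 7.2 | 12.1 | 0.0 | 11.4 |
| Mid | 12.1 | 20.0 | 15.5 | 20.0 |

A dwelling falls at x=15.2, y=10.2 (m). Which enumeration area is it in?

Central

The point has x = 15.2 and y = 10.2.
Only Central satisfies 12.1 ≤ x ≤ 20.0 and 8.2 ≤ y ≤ 15.5.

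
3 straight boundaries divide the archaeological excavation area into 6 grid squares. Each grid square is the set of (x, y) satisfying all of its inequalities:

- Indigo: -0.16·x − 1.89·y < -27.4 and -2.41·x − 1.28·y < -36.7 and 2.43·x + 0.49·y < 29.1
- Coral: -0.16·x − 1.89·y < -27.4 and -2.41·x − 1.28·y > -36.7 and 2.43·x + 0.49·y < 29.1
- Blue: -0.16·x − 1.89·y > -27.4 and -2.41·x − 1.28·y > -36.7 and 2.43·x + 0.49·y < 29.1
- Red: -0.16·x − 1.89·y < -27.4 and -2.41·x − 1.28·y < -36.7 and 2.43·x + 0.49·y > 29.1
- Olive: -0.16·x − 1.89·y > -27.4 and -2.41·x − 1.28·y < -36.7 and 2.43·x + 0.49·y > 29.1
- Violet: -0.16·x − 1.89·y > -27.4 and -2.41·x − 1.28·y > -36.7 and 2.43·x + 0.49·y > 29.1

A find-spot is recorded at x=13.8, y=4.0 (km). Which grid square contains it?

Olive

-0.16·13.8 − 1.89·4.0 = -9.768, which is > -27.4
-2.41·13.8 − 1.28·4.0 = -38.378, which is < -36.7
2.43·13.8 + 0.49·4.0 = 35.494, which is > 29.1
This sign pattern matches Olive.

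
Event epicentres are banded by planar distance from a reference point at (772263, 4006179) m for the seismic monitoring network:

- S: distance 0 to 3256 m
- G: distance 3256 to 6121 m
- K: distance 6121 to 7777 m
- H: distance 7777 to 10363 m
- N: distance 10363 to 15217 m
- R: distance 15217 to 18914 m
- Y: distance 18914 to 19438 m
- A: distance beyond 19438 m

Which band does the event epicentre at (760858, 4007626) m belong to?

Distance = √((760858−772263)² + (4007626−4006179)²) = √(130074025.000 + 2093809.000) = 11496.427 m.
10363 ≤ 11496.427 < 15217 → N.

N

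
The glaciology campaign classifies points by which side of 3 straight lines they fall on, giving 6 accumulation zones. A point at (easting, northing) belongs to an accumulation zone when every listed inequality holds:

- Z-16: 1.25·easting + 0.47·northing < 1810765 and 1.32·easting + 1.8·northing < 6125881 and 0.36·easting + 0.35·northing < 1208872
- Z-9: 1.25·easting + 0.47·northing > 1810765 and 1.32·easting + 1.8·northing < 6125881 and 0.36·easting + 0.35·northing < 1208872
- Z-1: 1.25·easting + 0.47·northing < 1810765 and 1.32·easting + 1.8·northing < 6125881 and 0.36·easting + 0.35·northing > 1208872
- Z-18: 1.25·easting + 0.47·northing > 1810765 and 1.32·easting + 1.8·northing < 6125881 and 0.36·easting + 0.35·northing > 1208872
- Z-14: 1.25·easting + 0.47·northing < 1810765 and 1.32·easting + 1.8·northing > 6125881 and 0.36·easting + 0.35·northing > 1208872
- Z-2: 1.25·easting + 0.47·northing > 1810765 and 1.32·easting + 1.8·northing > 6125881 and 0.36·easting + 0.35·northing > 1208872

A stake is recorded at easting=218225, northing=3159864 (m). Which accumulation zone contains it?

1.25·218225 + 0.47·3159864 = 1757917.330, which is < 1810765
1.32·218225 + 1.8·3159864 = 5975812.200, which is < 6125881
0.36·218225 + 0.35·3159864 = 1184513.400, which is < 1208872
This sign pattern matches Z-16.

Z-16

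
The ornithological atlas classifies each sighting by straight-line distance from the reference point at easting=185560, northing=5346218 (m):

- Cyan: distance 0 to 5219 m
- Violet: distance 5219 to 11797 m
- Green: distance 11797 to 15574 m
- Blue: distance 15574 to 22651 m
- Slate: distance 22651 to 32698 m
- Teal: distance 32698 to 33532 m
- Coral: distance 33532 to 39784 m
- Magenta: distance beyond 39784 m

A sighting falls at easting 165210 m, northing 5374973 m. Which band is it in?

Distance = √((165210−185560)² + (5374973−5346218)²) = √(414122500.000 + 826850025.000) = 35227.440 m.
33532 ≤ 35227.440 < 39784 → Coral.

Coral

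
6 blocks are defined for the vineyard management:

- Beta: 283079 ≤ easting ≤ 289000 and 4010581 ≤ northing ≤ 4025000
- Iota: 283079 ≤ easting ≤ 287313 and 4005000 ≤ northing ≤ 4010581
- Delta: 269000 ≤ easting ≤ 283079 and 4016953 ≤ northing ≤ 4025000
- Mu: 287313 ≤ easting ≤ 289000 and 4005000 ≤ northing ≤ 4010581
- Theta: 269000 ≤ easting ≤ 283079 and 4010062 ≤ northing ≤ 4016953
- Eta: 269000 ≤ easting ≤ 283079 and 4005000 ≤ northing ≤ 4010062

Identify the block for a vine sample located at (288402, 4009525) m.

Mu

The point has easting = 288402 and northing = 4009525.
Only Mu satisfies 287313 ≤ easting ≤ 289000 and 4005000 ≤ northing ≤ 4010581.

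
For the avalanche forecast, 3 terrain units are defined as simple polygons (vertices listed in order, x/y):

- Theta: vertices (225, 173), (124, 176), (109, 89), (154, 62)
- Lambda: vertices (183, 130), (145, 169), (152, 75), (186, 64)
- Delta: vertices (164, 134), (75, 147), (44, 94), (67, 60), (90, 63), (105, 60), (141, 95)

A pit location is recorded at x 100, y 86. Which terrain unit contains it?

Cast a ray rightward from (100, 86). For each polygon, the edges (by vertex number in listed order) whose endpoints lie on opposite sides of y = 86, where each meets that height, and whether that is right or left of the point:
Theta: 3–4 at x≈114.0 (right), 4–1 at x≈169.4 (right) → 2 crossings.
Lambda: 2–3 at x≈151.2 (right), 4–1 at x≈185.0 (right) → 2 crossings.
Delta: 3–4 at x≈49.4 (left), 6–7 at x≈131.7 (right) → 1 crossing.
Only Delta has an odd count, so the point is inside Delta.

Delta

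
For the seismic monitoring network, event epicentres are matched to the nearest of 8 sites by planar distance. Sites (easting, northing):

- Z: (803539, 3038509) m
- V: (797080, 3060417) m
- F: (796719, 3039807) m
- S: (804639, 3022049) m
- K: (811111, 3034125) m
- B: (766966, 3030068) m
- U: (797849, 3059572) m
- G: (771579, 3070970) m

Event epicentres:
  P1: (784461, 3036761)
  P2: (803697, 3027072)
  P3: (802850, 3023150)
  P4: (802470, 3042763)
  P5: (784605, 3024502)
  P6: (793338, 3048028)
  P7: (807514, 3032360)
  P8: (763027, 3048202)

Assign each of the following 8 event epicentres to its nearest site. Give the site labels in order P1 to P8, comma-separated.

F, S, S, Z, B, F, K, B

P1 → F (d²=159536680.00)
P2 → S (d²=26117893.00)
P3 → S (d²=4412722.00)
P4 → Z (d²=19239277.00)
P5 → B (d²=342114677.00)
P6 → F (d²=79016002.00)
P7 → K (d²=16053634.00)
P8 → B (d²=344357677.00)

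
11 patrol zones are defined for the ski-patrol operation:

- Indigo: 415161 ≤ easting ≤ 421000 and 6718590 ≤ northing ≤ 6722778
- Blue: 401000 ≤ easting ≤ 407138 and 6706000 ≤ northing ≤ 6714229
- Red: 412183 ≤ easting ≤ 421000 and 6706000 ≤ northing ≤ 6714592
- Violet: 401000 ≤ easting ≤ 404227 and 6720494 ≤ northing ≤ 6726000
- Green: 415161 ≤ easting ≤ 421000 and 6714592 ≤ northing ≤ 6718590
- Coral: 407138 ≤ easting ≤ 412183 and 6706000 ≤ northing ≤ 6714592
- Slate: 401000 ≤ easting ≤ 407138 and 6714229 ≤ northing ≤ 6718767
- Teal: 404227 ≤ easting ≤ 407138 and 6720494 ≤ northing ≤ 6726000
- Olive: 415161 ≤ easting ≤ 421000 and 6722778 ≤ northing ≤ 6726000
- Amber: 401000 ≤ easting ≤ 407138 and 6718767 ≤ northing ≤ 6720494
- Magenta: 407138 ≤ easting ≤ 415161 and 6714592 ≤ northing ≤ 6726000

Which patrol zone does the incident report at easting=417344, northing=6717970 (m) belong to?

The point has easting = 417344 and northing = 6717970.
Only Green satisfies 415161 ≤ easting ≤ 421000 and 6714592 ≤ northing ≤ 6718590.

Green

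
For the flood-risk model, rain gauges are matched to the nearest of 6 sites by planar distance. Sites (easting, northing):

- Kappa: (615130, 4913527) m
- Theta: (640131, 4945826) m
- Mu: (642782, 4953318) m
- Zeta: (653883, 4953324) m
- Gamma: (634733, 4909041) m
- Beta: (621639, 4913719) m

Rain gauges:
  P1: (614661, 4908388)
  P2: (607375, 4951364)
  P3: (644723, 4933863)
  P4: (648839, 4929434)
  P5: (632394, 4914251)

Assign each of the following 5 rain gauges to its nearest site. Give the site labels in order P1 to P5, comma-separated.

Kappa, Theta, Theta, Theta, Gamma

P1 → Kappa (d²=26629282.00)
P2 → Theta (d²=1103624980.00)
P3 → Theta (d²=164199833.00)
P4 → Theta (d²=344526928.00)
P5 → Gamma (d²=32615021.00)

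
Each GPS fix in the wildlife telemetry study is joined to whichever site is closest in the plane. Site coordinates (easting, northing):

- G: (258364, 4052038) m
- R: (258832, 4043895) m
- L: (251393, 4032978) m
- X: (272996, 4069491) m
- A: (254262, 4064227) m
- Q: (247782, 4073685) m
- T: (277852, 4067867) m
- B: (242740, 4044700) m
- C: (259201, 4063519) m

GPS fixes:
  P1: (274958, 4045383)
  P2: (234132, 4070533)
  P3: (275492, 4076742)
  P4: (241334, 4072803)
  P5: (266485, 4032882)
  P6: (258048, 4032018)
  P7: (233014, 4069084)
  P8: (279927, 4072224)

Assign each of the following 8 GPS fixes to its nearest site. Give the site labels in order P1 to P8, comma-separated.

P1 → R (d²=262262020.00)
P2 → Q (d²=196257604.00)
P3 → X (d²=58807017.00)
P4 → Q (d²=42354628.00)
P5 → R (d²=179854578.00)
P6 → L (d²=45210625.00)
P7 → Q (d²=239263025.00)
P8 → T (d²=23289074.00)

R, Q, X, Q, R, L, Q, T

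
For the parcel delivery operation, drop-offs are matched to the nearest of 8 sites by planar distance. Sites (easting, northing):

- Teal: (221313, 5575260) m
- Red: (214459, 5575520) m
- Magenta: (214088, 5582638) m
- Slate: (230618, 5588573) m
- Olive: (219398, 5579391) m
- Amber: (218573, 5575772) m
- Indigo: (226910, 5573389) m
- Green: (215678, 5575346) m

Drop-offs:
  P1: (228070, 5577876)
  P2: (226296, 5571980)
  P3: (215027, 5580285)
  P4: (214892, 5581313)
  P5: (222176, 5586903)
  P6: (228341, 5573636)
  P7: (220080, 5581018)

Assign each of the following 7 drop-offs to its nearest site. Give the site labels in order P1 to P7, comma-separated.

Indigo, Indigo, Magenta, Magenta, Olive, Indigo, Olive

P1 → Indigo (d²=21478769.00)
P2 → Indigo (d²=2362277.00)
P3 → Magenta (d²=6418330.00)
P4 → Magenta (d²=2402041.00)
P5 → Olive (d²=64147428.00)
P6 → Indigo (d²=2108770.00)
P7 → Olive (d²=3112253.00)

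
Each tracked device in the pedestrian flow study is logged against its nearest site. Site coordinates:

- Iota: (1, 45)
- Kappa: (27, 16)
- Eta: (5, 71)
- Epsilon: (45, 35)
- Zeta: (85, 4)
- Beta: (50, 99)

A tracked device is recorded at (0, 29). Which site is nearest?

Squared distances to each site:
Iota: 257.000; Kappa: 898.000; Eta: 1789.000; Epsilon: 2061.000; Zeta: 7850.000; Beta: 7400.000.
Minimum at Iota.

Iota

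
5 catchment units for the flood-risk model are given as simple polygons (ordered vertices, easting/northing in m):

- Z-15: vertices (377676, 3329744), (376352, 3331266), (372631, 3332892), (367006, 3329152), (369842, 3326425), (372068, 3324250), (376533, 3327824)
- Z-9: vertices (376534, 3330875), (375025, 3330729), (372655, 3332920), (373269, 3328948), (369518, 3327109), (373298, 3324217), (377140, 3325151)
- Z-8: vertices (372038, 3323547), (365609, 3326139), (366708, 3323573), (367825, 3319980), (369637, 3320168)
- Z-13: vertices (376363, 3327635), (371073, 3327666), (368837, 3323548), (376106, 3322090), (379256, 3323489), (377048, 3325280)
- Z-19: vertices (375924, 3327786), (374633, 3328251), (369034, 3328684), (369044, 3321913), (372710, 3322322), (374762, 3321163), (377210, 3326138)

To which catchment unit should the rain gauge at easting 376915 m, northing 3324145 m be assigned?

Cast a ray rightward from (376915, 3324145). For each polygon, the edges (by vertex number in listed order) whose endpoints lie on opposite sides of northing = 3324145, where each meets that height, and whether that is right or left of the point:
Z-15: no edge straddles that height → 0 crossings.
Z-9: no edge straddles that height → 0 crossings.
Z-8: 1–2 at easting≈370554.8 (left), 2–3 at easting≈366463.0 (left) → 0 crossings.
Z-13: 2–3 at easting≈369161.2 (left), 5–6 at easting≈378447.3 (right) → 1 crossing.
Z-19: 3–4 at easting≈369040.7 (left), 6–7 at easting≈376229.3 (left) → 0 crossings.
Only Z-13 has an odd count, so the point is inside Z-13.

Z-13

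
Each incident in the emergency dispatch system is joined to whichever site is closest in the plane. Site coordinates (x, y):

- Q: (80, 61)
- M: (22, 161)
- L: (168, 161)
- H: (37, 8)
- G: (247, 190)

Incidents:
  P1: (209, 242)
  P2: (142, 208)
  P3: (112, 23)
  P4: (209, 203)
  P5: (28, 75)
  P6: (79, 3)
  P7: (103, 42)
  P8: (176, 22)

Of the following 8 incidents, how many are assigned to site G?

2

P1 → G
P2 → L
P3 → Q
P4 → G
P5 → Q
P6 → H
P7 → Q
P8 → Q
2 of the 8 go to G.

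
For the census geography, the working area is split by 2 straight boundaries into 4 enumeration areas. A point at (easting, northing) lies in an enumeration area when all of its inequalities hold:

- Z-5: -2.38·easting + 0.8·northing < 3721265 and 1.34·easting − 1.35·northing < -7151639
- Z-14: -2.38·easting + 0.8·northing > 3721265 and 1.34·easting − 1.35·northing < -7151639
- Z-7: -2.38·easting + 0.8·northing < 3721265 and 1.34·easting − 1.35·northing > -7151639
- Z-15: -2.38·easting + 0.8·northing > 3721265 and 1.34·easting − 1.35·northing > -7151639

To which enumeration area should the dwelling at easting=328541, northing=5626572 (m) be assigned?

-2.38·328541 + 0.8·5626572 = 3719330.020, which is < 3721265
1.34·328541 − 1.35·5626572 = -7155627.260, which is < -7151639
This sign pattern matches Z-5.

Z-5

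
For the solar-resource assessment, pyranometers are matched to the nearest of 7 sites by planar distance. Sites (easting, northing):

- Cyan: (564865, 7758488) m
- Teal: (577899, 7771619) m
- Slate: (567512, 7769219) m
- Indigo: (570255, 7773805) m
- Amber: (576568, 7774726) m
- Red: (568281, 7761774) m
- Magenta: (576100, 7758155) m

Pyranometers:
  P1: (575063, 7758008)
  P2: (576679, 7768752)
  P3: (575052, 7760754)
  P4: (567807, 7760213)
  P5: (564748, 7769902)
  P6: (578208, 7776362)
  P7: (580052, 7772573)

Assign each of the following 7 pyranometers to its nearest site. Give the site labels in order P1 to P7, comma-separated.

P1 → Magenta (d²=1096978.00)
P2 → Teal (d²=9708089.00)
P3 → Magenta (d²=7853105.00)
P4 → Red (d²=2661397.00)
P5 → Slate (d²=8106185.00)
P6 → Amber (d²=5366096.00)
P7 → Teal (d²=5545525.00)

Magenta, Teal, Magenta, Red, Slate, Amber, Teal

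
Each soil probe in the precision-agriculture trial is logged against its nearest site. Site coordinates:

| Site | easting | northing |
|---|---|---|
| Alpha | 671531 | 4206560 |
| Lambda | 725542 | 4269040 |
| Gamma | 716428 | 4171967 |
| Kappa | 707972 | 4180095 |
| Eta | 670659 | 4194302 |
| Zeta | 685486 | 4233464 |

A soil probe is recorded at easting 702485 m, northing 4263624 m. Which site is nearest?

Lambda

Squared distances to each site:
Alpha: 4214450212.000; Lambda: 560958305.000; Gamma: 8595412898.000; Kappa: 7007201010.000; Eta: 5818433960.000; Zeta: 1198591601.000.
Minimum at Lambda.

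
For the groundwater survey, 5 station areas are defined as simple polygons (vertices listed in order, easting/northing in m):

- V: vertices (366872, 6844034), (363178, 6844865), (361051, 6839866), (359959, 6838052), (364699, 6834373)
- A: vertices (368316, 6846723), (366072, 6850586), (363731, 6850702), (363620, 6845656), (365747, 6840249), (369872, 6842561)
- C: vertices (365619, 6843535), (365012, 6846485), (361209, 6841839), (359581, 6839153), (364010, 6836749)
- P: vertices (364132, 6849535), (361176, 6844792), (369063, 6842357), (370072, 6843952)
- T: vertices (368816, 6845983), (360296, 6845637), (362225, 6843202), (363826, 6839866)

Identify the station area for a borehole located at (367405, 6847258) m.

Cast a ray rightward from (367405, 6847258). For each polygon, the edges (by vertex number in listed order) whose endpoints lie on opposite sides of northing = 6847258, where each meets that height, and whether that is right or left of the point:
V: no edge straddles that height → 0 crossings.
A: 1–2 at easting≈368005.2 (right), 3–4 at easting≈363655.2 (left) → 1 crossing.
C: no edge straddles that height → 0 crossings.
P: 1–2 at easting≈362712.9 (left), 4–1 at easting≈366554.6 (left) → 0 crossings.
T: no edge straddles that height → 0 crossings.
Only A has an odd count, so the point is inside A.

A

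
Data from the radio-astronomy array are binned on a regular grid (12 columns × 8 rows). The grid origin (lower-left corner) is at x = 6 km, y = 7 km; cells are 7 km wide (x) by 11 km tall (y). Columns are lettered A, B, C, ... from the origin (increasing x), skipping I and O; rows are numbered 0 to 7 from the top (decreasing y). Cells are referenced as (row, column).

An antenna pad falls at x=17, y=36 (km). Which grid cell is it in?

Column index: ⌊(17 − 6) / 7⌋ = ⌊1.571⌋ = 1 → column B
Row offset from origin: ⌊(36 − 7) / 11⌋ = ⌊2.636⌋ = 2 → row 5 (counted from top)

(5, B)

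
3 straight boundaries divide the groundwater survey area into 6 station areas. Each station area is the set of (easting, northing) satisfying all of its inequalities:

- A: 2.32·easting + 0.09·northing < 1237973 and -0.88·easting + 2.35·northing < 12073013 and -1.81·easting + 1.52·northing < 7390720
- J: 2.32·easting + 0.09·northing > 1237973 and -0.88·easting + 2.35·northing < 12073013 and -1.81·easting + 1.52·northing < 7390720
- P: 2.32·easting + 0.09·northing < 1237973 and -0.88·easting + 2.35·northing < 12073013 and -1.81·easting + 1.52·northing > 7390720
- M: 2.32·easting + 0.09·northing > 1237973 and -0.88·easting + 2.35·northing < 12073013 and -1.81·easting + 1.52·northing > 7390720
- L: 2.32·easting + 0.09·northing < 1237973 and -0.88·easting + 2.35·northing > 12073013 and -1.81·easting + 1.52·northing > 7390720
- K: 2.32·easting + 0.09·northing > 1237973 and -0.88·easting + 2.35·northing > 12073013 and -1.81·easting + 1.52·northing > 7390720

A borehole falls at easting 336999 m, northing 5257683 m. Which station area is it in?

2.32·336999 + 0.09·5257683 = 1255029.150, which is > 1237973
-0.88·336999 + 2.35·5257683 = 12058995.930, which is < 12073013
-1.81·336999 + 1.52·5257683 = 7381709.970, which is < 7390720
This sign pattern matches J.

J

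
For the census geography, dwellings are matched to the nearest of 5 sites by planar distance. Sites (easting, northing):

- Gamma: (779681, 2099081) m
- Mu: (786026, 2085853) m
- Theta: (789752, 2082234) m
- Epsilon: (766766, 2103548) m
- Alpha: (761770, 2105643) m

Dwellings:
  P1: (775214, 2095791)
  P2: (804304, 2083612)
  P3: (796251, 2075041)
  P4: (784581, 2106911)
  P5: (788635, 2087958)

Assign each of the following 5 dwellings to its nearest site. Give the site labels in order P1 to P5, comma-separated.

Gamma, Theta, Theta, Gamma, Mu

P1 → Gamma (d²=30778189.00)
P2 → Theta (d²=213659588.00)
P3 → Theta (d²=93976250.00)
P4 → Gamma (d²=85318900.00)
P5 → Mu (d²=11237906.00)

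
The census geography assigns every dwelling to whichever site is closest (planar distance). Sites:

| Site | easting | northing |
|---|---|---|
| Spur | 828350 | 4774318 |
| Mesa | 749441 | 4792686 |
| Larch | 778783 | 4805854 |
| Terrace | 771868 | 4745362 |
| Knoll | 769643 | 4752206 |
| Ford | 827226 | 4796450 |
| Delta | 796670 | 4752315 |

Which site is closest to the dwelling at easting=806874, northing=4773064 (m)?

Spur

Squared distances to each site:
Spur: 462791092.000; Mesa: 3683572373.000; Larch: 1864288381.000; Terrace: 1992820840.000; Knoll: 1821203525.000; Ford: 961108900.000; Delta: 534642617.000.
Minimum at Spur.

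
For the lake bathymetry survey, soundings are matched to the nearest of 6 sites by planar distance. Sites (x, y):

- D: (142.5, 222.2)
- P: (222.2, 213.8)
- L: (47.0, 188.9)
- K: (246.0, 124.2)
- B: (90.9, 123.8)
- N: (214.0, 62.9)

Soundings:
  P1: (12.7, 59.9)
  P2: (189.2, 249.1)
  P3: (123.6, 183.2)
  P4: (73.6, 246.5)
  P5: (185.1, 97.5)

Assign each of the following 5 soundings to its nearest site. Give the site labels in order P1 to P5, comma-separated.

B, P, D, L, N

P1 → B (d²=10198.45)
P2 → P (d²=2335.09)
P3 → D (d²=1878.21)
P4 → L (d²=4025.32)
P5 → N (d²=2032.37)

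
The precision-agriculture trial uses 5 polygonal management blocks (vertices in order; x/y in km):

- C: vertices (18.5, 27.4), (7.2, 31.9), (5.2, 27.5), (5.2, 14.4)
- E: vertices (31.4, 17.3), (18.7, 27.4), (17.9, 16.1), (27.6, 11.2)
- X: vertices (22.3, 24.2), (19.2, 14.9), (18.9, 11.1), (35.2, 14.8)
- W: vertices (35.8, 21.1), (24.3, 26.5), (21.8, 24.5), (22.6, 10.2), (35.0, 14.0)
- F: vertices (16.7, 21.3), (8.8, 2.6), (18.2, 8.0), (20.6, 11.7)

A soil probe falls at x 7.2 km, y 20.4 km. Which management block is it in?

Cast a ray rightward from (7.2, 20.4). For each polygon, the edges (by vertex number in listed order) whose endpoints lie on opposite sides of y = 20.4, where each meets that height, and whether that is right or left of the point:
C: 3–4 at x≈5.20 (left), 4–1 at x≈11.34 (right) → 1 crossing.
E: 1–2 at x≈27.50 (right), 2–3 at x≈18.20 (right) → 2 crossings.
X: 1–2 at x≈21.03 (right), 4–1 at x≈27.51 (right) → 2 crossings.
W: 3–4 at x≈22.03 (right), 5–1 at x≈35.72 (right) → 2 crossings.
F: 1–2 at x≈16.32 (right), 4–1 at x≈17.07 (right) → 2 crossings.
Only C has an odd count, so the point is inside C.

C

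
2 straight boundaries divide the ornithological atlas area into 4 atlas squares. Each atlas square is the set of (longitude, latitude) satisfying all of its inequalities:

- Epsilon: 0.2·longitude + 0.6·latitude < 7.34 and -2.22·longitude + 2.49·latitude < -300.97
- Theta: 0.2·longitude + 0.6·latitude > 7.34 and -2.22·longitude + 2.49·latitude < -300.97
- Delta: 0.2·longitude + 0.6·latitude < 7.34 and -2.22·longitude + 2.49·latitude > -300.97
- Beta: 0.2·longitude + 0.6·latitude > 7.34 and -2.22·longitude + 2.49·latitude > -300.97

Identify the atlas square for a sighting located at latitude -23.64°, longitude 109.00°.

0.2·109.00 + 0.6·-23.64 = 7.616, which is > 7.34
-2.22·109.00 + 2.49·-23.64 = -300.844, which is > -300.97
This sign pattern matches Beta.

Beta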